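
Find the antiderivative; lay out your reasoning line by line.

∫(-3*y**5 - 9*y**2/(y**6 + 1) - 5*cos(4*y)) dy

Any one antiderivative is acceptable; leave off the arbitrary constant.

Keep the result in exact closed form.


Step 1. Rewrite: now ∫(-3*y**5) dy + ∫(-9*y**2/(y**6 + 1)) dy + ∫(-5*cos(4*y)) dy.
Step 2. Substitute u = y**3, turning ∫(-9*y**2/(y**6 + 1)) dy into ∫(-3/(u**2 + 1)) du: now ∫(-3*y**5) dy + ∫(-3/(u**2 + 1)) du + ∫(-5*cos(4*y)) dy.
Step 3. Evaluate the standard form: now -3*atan(u) + ∫(-3*y**5) dy + ∫(-5*cos(4*y)) dy.
Step 4. Substitute back u = y**3: now -3*atan(y**3) + ∫(-3*y**5) dy + ∫(-5*cos(4*y)) dy.
Step 5. Evaluate the standard form: now -5*sin(4*y)/4 - 3*atan(y**3) + ∫(-3*y**5) dy.
Step 6. Evaluate the standard form: now -y**6/2 - 5*sin(4*y)/4 - 3*atan(y**3).
Answer: -y**6/2 - 5*sin(4*y)/4 - 3*atan(y**3).


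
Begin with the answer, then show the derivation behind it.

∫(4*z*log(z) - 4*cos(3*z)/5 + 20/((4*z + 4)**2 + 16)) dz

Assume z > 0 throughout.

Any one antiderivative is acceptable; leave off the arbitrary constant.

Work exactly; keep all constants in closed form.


The answer is 2*z**2*log(z) - z**2 - 4*sin(3*z)/15 + 5*atan(z + 1)/4.
Step 1. Rewrite: now ∫(4*z*log(z)) dz + ∫(20/((4*z + 4)**2 + 16)) dz + ∫(-4*cos(3*z)/5) dz.
Step 2. Substitute u = 4*z + 4, turning ∫(20/((4*z + 4)**2 + 16)) dz into ∫(5/(u**2 + 16)) du: now ∫(4*z*log(z)) dz + ∫(5/(u**2 + 16)) du + ∫(-4*cos(3*z)/5) dz.
Step 3. Evaluate the standard form: now 5*atan(u/4)/4 + ∫(4*z*log(z)) dz + ∫(-4*cos(3*z)/5) dz.
Step 4. Substitute back u = 4*z + 4: now 5*atan(z + 1)/4 + ∫(4*z*log(z)) dz + ∫(-4*cos(3*z)/5) dz.
Step 5. Integrate ∫(4*z*log(z)) dz by parts with u = log(z), dv = (4*z) dz, so v = 2*z**2 [assuming z > 0]: now 2*z**2*log(z) + 5*atan(z + 1)/4 + ∫(-2*z) dz + ∫(-4*cos(3*z)/5) dz.
Step 6. Evaluate the standard form: now 2*z**2*log(z) - z**2 + 5*atan(z + 1)/4 + ∫(-4*cos(3*z)/5) dz.
Step 7. Evaluate the standard form: now 2*z**2*log(z) - z**2 - 4*sin(3*z)/15 + 5*atan(z + 1)/4.
Answer: 2*z**2*log(z) - z**2 - 4*sin(3*z)/15 + 5*atan(z + 1)/4.


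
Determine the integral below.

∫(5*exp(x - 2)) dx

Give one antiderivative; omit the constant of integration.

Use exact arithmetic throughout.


Answer: 5*exp(x - 2).


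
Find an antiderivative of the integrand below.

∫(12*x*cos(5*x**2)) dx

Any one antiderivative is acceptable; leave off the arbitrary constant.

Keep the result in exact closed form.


Answer: 6*sin(5*x**2)/5.


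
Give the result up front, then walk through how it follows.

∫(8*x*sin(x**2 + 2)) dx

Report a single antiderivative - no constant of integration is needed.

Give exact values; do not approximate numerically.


The answer is -4*cos(x**2 + 2).
Step 1. Substitute u = x**2 + 2, turning ∫(8*x*sin(x**2 + 2)) dx into ∫(4*sin(u)) du: now ∫(4*sin(u)) du.
Step 2. Evaluate the standard form: now -4*cos(u).
Step 3. Substitute back u = x**2 + 2: now -4*cos(x**2 + 2).
Answer: -4*cos(x**2 + 2).


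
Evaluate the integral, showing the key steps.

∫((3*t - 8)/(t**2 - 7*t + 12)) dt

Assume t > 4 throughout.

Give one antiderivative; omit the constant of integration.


Step 1. Decompose ∫((3*t - 8)/(t**2 - 7*t + 12)) dt by partial fractions, (3*t - 8)/(t**2 - 7*t + 12) = -1/(t - 3) + 4/(t - 4): now ∫(4/(t - 4)) dt + ∫(-1/(t - 3)) dt.
Step 2. Evaluate the standard form [assuming t > 3]: now -log(t - 3) + ∫(4/(t - 4)) dt.
Step 3. Evaluate the standard form [assuming t > 4]: now 4*log(t - 4) - log(t - 3).
Answer: 4*log(t - 4) - log(t - 3).


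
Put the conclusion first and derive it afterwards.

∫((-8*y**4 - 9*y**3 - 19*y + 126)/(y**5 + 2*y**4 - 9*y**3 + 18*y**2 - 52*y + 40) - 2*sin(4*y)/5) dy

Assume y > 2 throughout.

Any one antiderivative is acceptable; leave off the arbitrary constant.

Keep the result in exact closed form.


The answer is -2*log(y - 2) - 3*log(y - 1) - 3*log(y + 5) + cos(4*y)/10 - atan(y/2)/2.
Step 1. Rewrite: now ∫((-8*y**4 - 9*y**3 - 19*y + 126)/(y**5 + 2*y**4 - 9*y**3 + 18*y**2 - 52*y + 40)) dy + ∫(-2*sin(4*y)/5) dy.
Step 2. Decompose ∫((-8*y**4 - 9*y**3 - 19*y + 126)/(y**5 + 2*y**4 - 9*y**3 + 18*y**2 - 52*y + 40)) dy by partial fractions, (-8*y**4 - 9*y**3 - 19*y + 126)/(y**5 + 2*y**4 - 9*y**3 + 18*y**2 - 52*y + 40) = -1/(y**2 + 4) - 3/(y + 5) - 3/(y - 1) - 2/(y - 2): now ∫(-2/(y - 2)) dy + ∫(-3/(y - 1)) dy + ∫(-3/(y + 5)) dy + ∫(-1/(y**2 + 4)) dy + ∫(-2*sin(4*y)/5) dy.
Step 3. Evaluate the standard form [assuming y > -5]: now -3*log(y + 5) + ∫(-2/(y - 2)) dy + ∫(-3/(y - 1)) dy + ∫(-1/(y**2 + 4)) dy + ∫(-2*sin(4*y)/5) dy.
Step 4. Evaluate the standard form [assuming y > 2]: now -2*log(y - 2) - 3*log(y + 5) + ∫(-3/(y - 1)) dy + ∫(-1/(y**2 + 4)) dy + ∫(-2*sin(4*y)/5) dy.
Step 5. Evaluate the standard form [assuming y > 1]: now -2*log(y - 2) - 3*log(y - 1) - 3*log(y + 5) + ∫(-1/(y**2 + 4)) dy + ∫(-2*sin(4*y)/5) dy.
Step 6. Evaluate the standard form: now -2*log(y - 2) - 3*log(y - 1) - 3*log(y + 5) - atan(y/2)/2 + ∫(-2*sin(4*y)/5) dy.
Step 7. Evaluate the standard form: now -2*log(y - 2) - 3*log(y - 1) - 3*log(y + 5) + cos(4*y)/10 - atan(y/2)/2.
Answer: -2*log(y - 2) - 3*log(y - 1) - 3*log(y + 5) + cos(4*y)/10 - atan(y/2)/2.


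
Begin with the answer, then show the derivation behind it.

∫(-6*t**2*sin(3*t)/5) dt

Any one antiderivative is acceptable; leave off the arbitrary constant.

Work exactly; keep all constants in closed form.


The answer is 2*t**2*cos(3*t)/5 - 4*t*sin(3*t)/15 - 4*cos(3*t)/45.
Step 1. Integrate ∫(-6*t**2*sin(3*t)/5) dt by parts with u = t**2, dv = (-6*sin(3*t)/5) dt, so v = 2*cos(3*t)/5: now 2*t**2*cos(3*t)/5 + ∫(-4*t*cos(3*t)/5) dt.
Step 2. Integrate ∫(-4*t*cos(3*t)/5) dt by parts with u = t, dv = (-4*cos(3*t)/5) dt, so v = -4*sin(3*t)/15: now 2*t**2*cos(3*t)/5 - 4*t*sin(3*t)/15 + ∫(4*sin(3*t)/15) dt.
Step 3. Evaluate the standard form: now 2*t**2*cos(3*t)/5 - 4*t*sin(3*t)/15 - 4*cos(3*t)/45.
Answer: 2*t**2*cos(3*t)/5 - 4*t*sin(3*t)/15 - 4*cos(3*t)/45.


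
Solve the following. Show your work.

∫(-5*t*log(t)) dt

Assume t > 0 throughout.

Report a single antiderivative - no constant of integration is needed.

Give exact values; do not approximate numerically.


Step 1. Integrate ∫(-5*t*log(t)) dt by parts with u = log(t), dv = (-5*t) dt, so v = -5*t**2/2 [assuming t > 0]: now -5*t**2*log(t)/2 + ∫(5*t/2) dt.
Step 2. Evaluate the standard form: now -5*t**2*log(t)/2 + 5*t**2/4.
Answer: -5*t**2*log(t)/2 + 5*t**2/4.


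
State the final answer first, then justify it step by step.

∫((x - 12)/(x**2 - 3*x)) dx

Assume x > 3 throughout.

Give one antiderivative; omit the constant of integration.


The answer is 4*log(x) - 3*log(x - 3).
Step 1. Decompose ∫((x - 12)/(x**2 - 3*x)) dx by partial fractions, (x - 12)/(x**2 - 3*x) = -3/(x - 3) + 4/x: now ∫(4/x) dx + ∫(-3/(x - 3)) dx.
Step 2. Evaluate the standard form [assuming x > 3]: now -3*log(x - 3) + ∫(4/x) dx.
Step 3. Evaluate the standard form [assuming x > 0]: now 4*log(x) - 3*log(x - 3).
Answer: 4*log(x) - 3*log(x - 3).


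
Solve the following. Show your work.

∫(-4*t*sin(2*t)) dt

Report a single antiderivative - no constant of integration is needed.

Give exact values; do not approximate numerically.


Step 1. Integrate ∫(-4*t*sin(2*t)) dt by parts with u = t, dv = (-4*sin(2*t)) dt, so v = 2*cos(2*t): now 2*t*cos(2*t) + ∫(-2*cos(2*t)) dt.
Step 2. Evaluate the standard form: now 2*t*cos(2*t) - sin(2*t).
Answer: 2*t*cos(2*t) - sin(2*t).


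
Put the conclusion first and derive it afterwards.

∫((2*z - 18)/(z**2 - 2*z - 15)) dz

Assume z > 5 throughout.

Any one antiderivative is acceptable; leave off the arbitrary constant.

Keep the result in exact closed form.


The answer is -log(z - 5) + 3*log(z + 3).
Step 1. Decompose ∫((2*z - 18)/(z**2 - 2*z - 15)) dz by partial fractions, (2*z - 18)/(z**2 - 2*z - 15) = 3/(z + 3) - 1/(z - 5): now ∫(-1/(z - 5)) dz + ∫(3/(z + 3)) dz.
Step 2. Evaluate the standard form [assuming z > 5]: now -log(z - 5) + ∫(3/(z + 3)) dz.
Step 3. Evaluate the standard form [assuming z > -3]: now -log(z - 5) + 3*log(z + 3).
Answer: -log(z - 5) + 3*log(z + 3).


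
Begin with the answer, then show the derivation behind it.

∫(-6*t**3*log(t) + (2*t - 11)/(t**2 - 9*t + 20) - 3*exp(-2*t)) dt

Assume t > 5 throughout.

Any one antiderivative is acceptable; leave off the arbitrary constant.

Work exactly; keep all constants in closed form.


The answer is -3*t**4*log(t)/2 + 3*t**4/8 - log(t - 5) + 3*log(t - 4) + 3*exp(-2*t)/2.
Step 1. Rewrite: now ∫(-6*t**3*log(t)) dt + ∫((2*t - 11)/(t**2 - 9*t + 20)) dt + ∫(-3*exp(-2*t)) dt.
Step 2. Decompose ∫((2*t - 11)/(t**2 - 9*t + 20)) dt by partial fractions, (2*t - 11)/(t**2 - 9*t + 20) = 3/(t - 4) - 1/(t - 5): now ∫(-6*t**3*log(t)) dt + ∫(-1/(t - 5)) dt + ∫(3/(t - 4)) dt + ∫(-3*exp(-2*t)) dt.
Step 3. Evaluate the standard form [assuming t > 4]: now 3*log(t - 4) + ∫(-6*t**3*log(t)) dt + ∫(-1/(t - 5)) dt + ∫(-3*exp(-2*t)) dt.
Step 4. Evaluate the standard form [assuming t > 5]: now -log(t - 5) + 3*log(t - 4) + ∫(-6*t**3*log(t)) dt + ∫(-3*exp(-2*t)) dt.
Step 5. Evaluate the standard form: now -log(t - 5) + 3*log(t - 4) + ∫(-6*t**3*log(t)) dt + 3*exp(-2*t)/2.
Step 6. Integrate ∫(-6*t**3*log(t)) dt by parts with u = log(t), dv = (-6*t**3) dt, so v = -3*t**4/2 [assuming t > 0]: now -3*t**4*log(t)/2 - log(t - 5) + 3*log(t - 4) + ∫(3*t**3/2) dt + 3*exp(-2*t)/2.
Step 7. Evaluate the standard form: now -3*t**4*log(t)/2 + 3*t**4/8 - log(t - 5) + 3*log(t - 4) + 3*exp(-2*t)/2.
Answer: -3*t**4*log(t)/2 + 3*t**4/8 - log(t - 5) + 3*log(t - 4) + 3*exp(-2*t)/2.


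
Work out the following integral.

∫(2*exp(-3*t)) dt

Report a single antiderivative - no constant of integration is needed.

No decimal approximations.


Answer: -2*exp(-3*t)/3.


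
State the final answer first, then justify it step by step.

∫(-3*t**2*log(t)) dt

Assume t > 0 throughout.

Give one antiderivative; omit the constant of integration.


The answer is -t**3*log(t) + t**3/3.
Step 1. Integrate ∫(-3*t**2*log(t)) dt by parts with u = log(t), dv = (-3*t**2) dt, so v = -t**3 [assuming t > 0]: now -t**3*log(t) + ∫(t**2) dt.
Step 2. Evaluate the standard form: now -t**3*log(t) + t**3/3.
Answer: -t**3*log(t) + t**3/3.


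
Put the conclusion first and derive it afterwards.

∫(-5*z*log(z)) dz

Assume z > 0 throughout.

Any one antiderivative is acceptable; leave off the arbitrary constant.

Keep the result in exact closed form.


The answer is -5*z**2*log(z)/2 + 5*z**2/4.
Step 1. Integrate ∫(-5*z*log(z)) dz by parts with u = log(z), dv = (-5*z) dz, so v = -5*z**2/2 [assuming z > 0]: now -5*z**2*log(z)/2 + ∫(5*z/2) dz.
Step 2. Evaluate the standard form: now -5*z**2*log(z)/2 + 5*z**2/4.
Answer: -5*z**2*log(z)/2 + 5*z**2/4.


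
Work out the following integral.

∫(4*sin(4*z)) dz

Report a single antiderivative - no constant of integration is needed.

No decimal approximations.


Answer: -cos(4*z).


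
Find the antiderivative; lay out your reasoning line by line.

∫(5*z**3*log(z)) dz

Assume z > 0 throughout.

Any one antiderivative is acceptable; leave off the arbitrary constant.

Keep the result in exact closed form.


Step 1. Integrate ∫(5*z**3*log(z)) dz by parts with u = log(z), dv = (5*z**3) dz, so v = 5*z**4/4 [assuming z > 0]: now 5*z**4*log(z)/4 + ∫(-5*z**3/4) dz.
Step 2. Evaluate the standard form: now 5*z**4*log(z)/4 - 5*z**4/16.
Answer: 5*z**4*log(z)/4 - 5*z**4/16.


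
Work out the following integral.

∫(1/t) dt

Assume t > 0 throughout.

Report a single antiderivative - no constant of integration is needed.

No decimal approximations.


Answer: log(t).


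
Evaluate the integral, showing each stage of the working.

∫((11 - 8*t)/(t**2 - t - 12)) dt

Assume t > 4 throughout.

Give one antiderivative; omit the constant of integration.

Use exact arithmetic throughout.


Step 1. Decompose ∫((11 - 8*t)/(t**2 - t - 12)) dt by partial fractions, (11 - 8*t)/(t**2 - t - 12) = -5/(t + 3) - 3/(t - 4): now ∫(-3/(t - 4)) dt + ∫(-5/(t + 3)) dt.
Step 2. Evaluate the standard form [assuming t > -3]: now -5*log(t + 3) + ∫(-3/(t - 4)) dt.
Step 3. Evaluate the standard form [assuming t > 4]: now -3*log(t - 4) - 5*log(t + 3).
Answer: -3*log(t - 4) - 5*log(t + 3).


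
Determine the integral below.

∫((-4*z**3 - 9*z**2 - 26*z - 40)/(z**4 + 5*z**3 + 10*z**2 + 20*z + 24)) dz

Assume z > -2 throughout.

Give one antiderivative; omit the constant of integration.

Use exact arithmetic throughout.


Answer: log(z + 2) - 5*log(z + 3) - atan(z/2).


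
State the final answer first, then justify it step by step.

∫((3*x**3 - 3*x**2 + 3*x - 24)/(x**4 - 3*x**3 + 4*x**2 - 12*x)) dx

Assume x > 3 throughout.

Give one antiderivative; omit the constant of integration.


The answer is 2*log(x) + log(x - 3) + 3*atan(x/2)/2.
Step 1. Decompose ∫((3*x**3 - 3*x**2 + 3*x - 24)/(x**4 - 3*x**3 + 4*x**2 - 12*x)) dx by partial fractions, (3*x**3 - 3*x**2 + 3*x - 24)/(x**4 - 3*x**3 + 4*x**2 - 12*x) = 3/(x**2 + 4) + 1/(x - 3) + 2/x: now ∫(2/x) dx + ∫(1/(x - 3)) dx + ∫(3/(x**2 + 4)) dx.
Step 2. Evaluate the standard form [assuming x > 3]: now log(x - 3) + ∫(2/x) dx + ∫(3/(x**2 + 4)) dx.
Step 3. Evaluate the standard form [assuming x > 0]: now 2*log(x) + log(x - 3) + ∫(3/(x**2 + 4)) dx.
Step 4. Evaluate the standard form: now 2*log(x) + log(x - 3) + 3*atan(x/2)/2.
Answer: 2*log(x) + log(x - 3) + 3*atan(x/2)/2.


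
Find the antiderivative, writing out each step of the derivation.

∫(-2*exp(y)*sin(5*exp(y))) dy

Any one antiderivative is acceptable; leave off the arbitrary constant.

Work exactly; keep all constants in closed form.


Step 1. Substitute u = exp(y), turning ∫(-2*exp(y)*sin(5*exp(y))) dy into ∫(-2*sin(5*u)) du: now ∫(-2*sin(5*u)) du.
Step 2. Evaluate the standard form: now 2*cos(5*u)/5.
Step 3. Substitute back u = exp(y): now 2*cos(5*exp(y))/5.
Answer: 2*cos(5*exp(y))/5.


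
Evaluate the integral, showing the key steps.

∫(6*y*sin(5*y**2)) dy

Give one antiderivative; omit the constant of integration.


Step 1. Substitute u = y**2, turning ∫(6*y*sin(5*y**2)) dy into ∫(3*sin(5*u)) du: now ∫(3*sin(5*u)) du.
Step 2. Evaluate the standard form: now -3*cos(5*u)/5.
Step 3. Substitute back u = y**2: now -3*cos(5*y**2)/5.
Answer: -3*cos(5*y**2)/5.


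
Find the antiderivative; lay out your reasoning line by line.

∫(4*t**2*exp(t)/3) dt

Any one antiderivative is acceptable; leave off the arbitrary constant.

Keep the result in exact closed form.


Step 1. Integrate ∫(4*t**2*exp(t)/3) dt by parts with u = t**2, dv = (4*exp(t)/3) dt, so v = 4*exp(t)/3: now 4*t**2*exp(t)/3 + ∫(-8*t*exp(t)/3) dt.
Step 2. Integrate ∫(-8*t*exp(t)/3) dt by parts with u = t, dv = (-8*exp(t)/3) dt, so v = -8*exp(t)/3: now 4*t**2*exp(t)/3 - 8*t*exp(t)/3 + ∫(8*exp(t)/3) dt.
Step 3. Evaluate the standard form: now 4*t**2*exp(t)/3 - 8*t*exp(t)/3 + 8*exp(t)/3.
Answer: 4*t**2*exp(t)/3 - 8*t*exp(t)/3 + 8*exp(t)/3.


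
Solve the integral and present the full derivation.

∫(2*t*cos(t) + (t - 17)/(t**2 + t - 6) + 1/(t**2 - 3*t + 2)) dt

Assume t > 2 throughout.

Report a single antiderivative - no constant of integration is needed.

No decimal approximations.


Step 1. Rewrite: now ∫(2*t*cos(t)) dt + ∫((t - 17)/(t**2 + t - 6)) dt + ∫(1/(t**2 - 3*t + 2)) dt.
Step 2. Decompose ∫(1/(t**2 - 3*t + 2)) dt by partial fractions, 1/(t**2 - 3*t + 2) = -1/(t - 1) + 1/(t - 2): now ∫(2*t*cos(t)) dt + ∫((t - 17)/(t**2 + t - 6)) dt + ∫(1/(t - 2)) dt + ∫(-1/(t - 1)) dt.
Step 3. Evaluate the standard form [assuming t > 1]: now -log(t - 1) + ∫(2*t*cos(t)) dt + ∫((t - 17)/(t**2 + t - 6)) dt + ∫(1/(t - 2)) dt.
Step 4. Evaluate the standard form [assuming t > 2]: now log(t - 2) - log(t - 1) + ∫(2*t*cos(t)) dt + ∫((t - 17)/(t**2 + t - 6)) dt.
Step 5. Decompose ∫((t - 17)/(t**2 + t - 6)) dt by partial fractions, (t - 17)/(t**2 + t - 6) = 4/(t + 3) - 3/(t - 2): now log(t - 2) - log(t - 1) + ∫(2*t*cos(t)) dt + ∫(-3/(t - 2)) dt + ∫(4/(t + 3)) dt.
Step 6. Evaluate the standard form [assuming t > 2]: now -2*log(t - 2) - log(t - 1) + ∫(2*t*cos(t)) dt + ∫(4/(t + 3)) dt.
Step 7. Evaluate the standard form [assuming t > -3]: now -2*log(t - 2) - log(t - 1) + 4*log(t + 3) + ∫(2*t*cos(t)) dt.
Step 8. Integrate ∫(2*t*cos(t)) dt by parts with u = t, dv = (2*cos(t)) dt, so v = 2*sin(t): now 2*t*sin(t) - 2*log(t - 2) - log(t - 1) + 4*log(t + 3) + ∫(-2*sin(t)) dt.
Step 9. Evaluate the standard form: now 2*t*sin(t) - 2*log(t - 2) - log(t - 1) + 4*log(t + 3) + 2*cos(t).
Answer: 2*t*sin(t) - 2*log(t - 2) - log(t - 1) + 4*log(t + 3) + 2*cos(t).


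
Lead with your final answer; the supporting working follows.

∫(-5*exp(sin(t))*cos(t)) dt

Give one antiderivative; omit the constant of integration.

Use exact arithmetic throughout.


The answer is -5*exp(sin(t)).
Step 1. Substitute u = sin(t), turning ∫(-5*exp(sin(t))*cos(t)) dt into ∫(-5*exp(u)) du: now ∫(-5*exp(u)) du.
Step 2. Evaluate the standard form: now -5*exp(u).
Step 3. Substitute back u = sin(t): now -5*exp(sin(t)).
Answer: -5*exp(sin(t)).


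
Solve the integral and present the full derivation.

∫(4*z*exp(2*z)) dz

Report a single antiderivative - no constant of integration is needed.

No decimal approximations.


Step 1. Integrate ∫(4*z*exp(2*z)) dz by parts with u = z, dv = (4*exp(2*z)) dz, so v = 2*exp(2*z): now 2*z*exp(2*z) + ∫(-2*exp(2*z)) dz.
Step 2. Evaluate the standard form: now 2*z*exp(2*z) - exp(2*z).
Answer: 2*z*exp(2*z) - exp(2*z).


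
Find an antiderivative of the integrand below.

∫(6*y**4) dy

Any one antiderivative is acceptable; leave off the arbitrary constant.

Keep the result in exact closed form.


Answer: 6*y**5/5.


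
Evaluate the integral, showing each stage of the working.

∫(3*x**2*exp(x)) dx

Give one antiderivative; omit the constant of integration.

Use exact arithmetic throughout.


Step 1. Integrate ∫(3*x**2*exp(x)) dx by parts with u = x**2, dv = (3*exp(x)) dx, so v = 3*exp(x): now 3*x**2*exp(x) + ∫(-6*x*exp(x)) dx.
Step 2. Integrate ∫(-6*x*exp(x)) dx by parts with u = x, dv = (-6*exp(x)) dx, so v = -6*exp(x): now 3*x**2*exp(x) - 6*x*exp(x) + ∫(6*exp(x)) dx.
Step 3. Evaluate the standard form: now 3*x**2*exp(x) - 6*x*exp(x) + 6*exp(x).
Answer: 3*x**2*exp(x) - 6*x*exp(x) + 6*exp(x).


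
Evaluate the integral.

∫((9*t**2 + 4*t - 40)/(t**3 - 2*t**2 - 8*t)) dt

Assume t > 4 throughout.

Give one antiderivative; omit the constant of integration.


Answer: 5*log(t) + 5*log(t - 4) - log(t + 2).


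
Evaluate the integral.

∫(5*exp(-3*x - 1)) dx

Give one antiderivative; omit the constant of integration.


Answer: -5*exp(-3*x - 1)/3.


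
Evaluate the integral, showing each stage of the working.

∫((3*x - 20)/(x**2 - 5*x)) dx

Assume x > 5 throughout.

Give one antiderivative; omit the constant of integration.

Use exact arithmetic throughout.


Step 1. Decompose ∫((3*x - 20)/(x**2 - 5*x)) dx by partial fractions, (3*x - 20)/(x**2 - 5*x) = -1/(x - 5) + 4/x: now ∫(4/x) dx + ∫(-1/(x - 5)) dx.
Step 2. Evaluate the standard form [assuming x > 5]: now -log(x - 5) + ∫(4/x) dx.
Step 3. Evaluate the standard form [assuming x > 0]: now 4*log(x) - log(x - 5).
Answer: 4*log(x) - log(x - 5).


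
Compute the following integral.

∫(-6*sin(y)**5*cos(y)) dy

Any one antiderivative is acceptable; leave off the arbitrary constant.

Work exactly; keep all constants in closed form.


Answer: -sin(y)**6.


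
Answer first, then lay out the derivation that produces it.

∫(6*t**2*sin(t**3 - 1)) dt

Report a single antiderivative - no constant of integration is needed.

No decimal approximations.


The answer is -2*cos(t**3 - 1).
Step 1. Substitute u = t**3 - 1, turning ∫(6*t**2*sin(t**3 - 1)) dt into ∫(2*sin(u)) du: now ∫(2*sin(u)) du.
Step 2. Evaluate the standard form: now -2*cos(u).
Step 3. Substitute back u = t**3 - 1: now -2*cos(t**3 - 1).
Answer: -2*cos(t**3 - 1).


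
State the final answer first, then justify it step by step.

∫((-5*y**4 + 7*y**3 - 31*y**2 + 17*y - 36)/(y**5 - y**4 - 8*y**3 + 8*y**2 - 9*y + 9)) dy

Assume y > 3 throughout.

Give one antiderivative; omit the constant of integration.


The answer is -4*log(y - 3) + 3*log(y - 1) - 4*log(y + 3) - atan(y).
Step 1. Decompose ∫((-5*y**4 + 7*y**3 - 31*y**2 + 17*y - 36)/(y**5 - y**4 - 8*y**3 + 8*y**2 - 9*y + 9)) dy by partial fractions, (-5*y**4 + 7*y**3 - 31*y**2 + 17*y - 36)/(y**5 - y**4 - 8*y**3 + 8*y**2 - 9*y + 9) = -1/(y**2 + 1) - 4/(y + 3) + 3/(y - 1) - 4/(y - 3): now ∫(-4/(y - 3)) dy + ∫(3/(y - 1)) dy + ∫(-4/(y + 3)) dy + ∫(-1/(y**2 + 1)) dy.
Step 2. Evaluate the standard form [assuming y > -3]: now -4*log(y + 3) + ∫(-4/(y - 3)) dy + ∫(3/(y - 1)) dy + ∫(-1/(y**2 + 1)) dy.
Step 3. Evaluate the standard form [assuming y > 1]: now 3*log(y - 1) - 4*log(y + 3) + ∫(-4/(y - 3)) dy + ∫(-1/(y**2 + 1)) dy.
Step 4. Evaluate the standard form [assuming y > 3]: now -4*log(y - 3) + 3*log(y - 1) - 4*log(y + 3) + ∫(-1/(y**2 + 1)) dy.
Step 5. Evaluate the standard form: now -4*log(y - 3) + 3*log(y - 1) - 4*log(y + 3) - atan(y).
Answer: -4*log(y - 3) + 3*log(y - 1) - 4*log(y + 3) - atan(y).


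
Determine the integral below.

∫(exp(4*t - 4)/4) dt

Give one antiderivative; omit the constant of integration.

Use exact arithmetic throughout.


Answer: exp(4*t - 4)/16.


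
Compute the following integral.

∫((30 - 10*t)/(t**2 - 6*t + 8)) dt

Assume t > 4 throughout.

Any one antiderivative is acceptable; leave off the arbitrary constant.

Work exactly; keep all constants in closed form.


Answer: -5*log(t - 4) - 5*log(t - 2).


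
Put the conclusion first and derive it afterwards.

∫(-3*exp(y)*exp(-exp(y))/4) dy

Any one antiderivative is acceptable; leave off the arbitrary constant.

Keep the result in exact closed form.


The answer is 3*exp(-exp(y))/4.
Step 1. Substitute u = exp(y), turning ∫(-3*exp(y)*exp(-exp(y))/4) dy into ∫(-3*exp(-u)/4) du: now ∫(-3*exp(-u)/4) du.
Step 2. Evaluate the standard form: now 3*exp(-u)/4.
Step 3. Substitute back u = exp(y): now 3*exp(-exp(y))/4.
Answer: 3*exp(-exp(y))/4.


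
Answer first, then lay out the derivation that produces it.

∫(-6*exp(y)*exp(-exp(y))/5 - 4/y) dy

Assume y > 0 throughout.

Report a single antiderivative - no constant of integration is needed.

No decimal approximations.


The answer is -4*log(y) + 6*exp(-exp(y))/5.
Step 1. Rewrite: now ∫(-4/y) dy + ∫(-6*exp(y)*exp(-exp(y))/5) dy.
Step 2. Evaluate the standard form [assuming y > 0]: now -4*log(y) + ∫(-6*exp(y)*exp(-exp(y))/5) dy.
Step 3. Substitute u = exp(y), turning ∫(-6*exp(y)*exp(-exp(y))/5) dy into ∫(-6*exp(-u)/5) du: now -4*log(y) + ∫(-6*exp(-u)/5) du.
Step 4. Evaluate the standard form: now -4*log(y) + 6*exp(-u)/5.
Step 5. Substitute back u = exp(y): now -4*log(y) + 6*exp(-exp(y))/5.
Answer: -4*log(y) + 6*exp(-exp(y))/5.


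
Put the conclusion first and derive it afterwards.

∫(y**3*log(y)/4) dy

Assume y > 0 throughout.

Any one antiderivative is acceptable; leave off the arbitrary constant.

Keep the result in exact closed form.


The answer is y**4*log(y)/16 - y**4/64.
Step 1. Integrate ∫(y**3*log(y)/4) dy by parts with u = log(y), dv = (y**3/4) dy, so v = y**4/16 [assuming y > 0]: now y**4*log(y)/16 + ∫(-y**3/16) dy.
Step 2. Evaluate the standard form: now y**4*log(y)/16 - y**4/64.
Answer: y**4*log(y)/16 - y**4/64.


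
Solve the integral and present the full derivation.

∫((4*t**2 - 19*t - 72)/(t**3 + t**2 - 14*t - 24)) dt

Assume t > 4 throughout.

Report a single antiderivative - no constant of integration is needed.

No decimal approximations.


Step 1. Decompose ∫((4*t**2 - 19*t - 72)/(t**3 + t**2 - 14*t - 24)) dt by partial fractions, (4*t**2 - 19*t - 72)/(t**3 + t**2 - 14*t - 24) = 3/(t + 3) + 3/(t + 2) - 2/(t - 4): now ∫(-2/(t - 4)) dt + ∫(3/(t + 2)) dt + ∫(3/(t + 3)) dt.
Step 2. Evaluate the standard form [assuming t > -2]: now 3*log(t + 2) + ∫(-2/(t - 4)) dt + ∫(3/(t + 3)) dt.
Step 3. Evaluate the standard form [assuming t > 4]: now -2*log(t - 4) + 3*log(t + 2) + ∫(3/(t + 3)) dt.
Step 4. Evaluate the standard form [assuming t > -3]: now -2*log(t - 4) + 3*log(t + 2) + 3*log(t + 3).
Answer: -2*log(t - 4) + 3*log(t + 2) + 3*log(t + 3).


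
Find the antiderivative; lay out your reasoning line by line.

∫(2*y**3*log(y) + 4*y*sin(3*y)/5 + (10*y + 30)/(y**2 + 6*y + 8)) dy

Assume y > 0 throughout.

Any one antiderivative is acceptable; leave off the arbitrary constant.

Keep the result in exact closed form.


Step 1. Rewrite: now ∫(4*y*sin(3*y)/5) dy + ∫(2*y**3*log(y)) dy + ∫((10*y + 30)/(y**2 + 6*y + 8)) dy.
Step 2. Integrate ∫(2*y**3*log(y)) dy by parts with u = log(y), dv = (2*y**3) dy, so v = y**4/2 [assuming y > 0]: now y**4*log(y)/2 + ∫(-y**3/2) dy + ∫(4*y*sin(3*y)/5) dy + ∫((10*y + 30)/(y**2 + 6*y + 8)) dy.
Step 3. Evaluate the standard form: now y**4*log(y)/2 - y**4/8 + ∫(4*y*sin(3*y)/5) dy + ∫((10*y + 30)/(y**2 + 6*y + 8)) dy.
Step 4. Decompose ∫((10*y + 30)/(y**2 + 6*y + 8)) dy by partial fractions, (10*y + 30)/(y**2 + 6*y + 8) = 5/(y + 4) + 5/(y + 2): now y**4*log(y)/2 - y**4/8 + ∫(4*y*sin(3*y)/5) dy + ∫(5/(y + 2)) dy + ∫(5/(y + 4)) dy.
Step 5. Evaluate the standard form [assuming y > -4]: now y**4*log(y)/2 - y**4/8 + 5*log(y + 4) + ∫(4*y*sin(3*y)/5) dy + ∫(5/(y + 2)) dy.
Step 6. Evaluate the standard form [assuming y > -2]: now y**4*log(y)/2 - y**4/8 + 5*log(y + 2) + 5*log(y + 4) + ∫(4*y*sin(3*y)/5) dy.
Step 7. Integrate ∫(4*y*sin(3*y)/5) dy by parts with u = y, dv = (4*sin(3*y)/5) dy, so v = -4*cos(3*y)/15: now y**4*log(y)/2 - y**4/8 - 4*y*cos(3*y)/15 + 5*log(y + 2) + 5*log(y + 4) + ∫(4*cos(3*y)/15) dy.
Step 8. Evaluate the standard form: now y**4*log(y)/2 - y**4/8 - 4*y*cos(3*y)/15 + 5*log(y + 2) + 5*log(y + 4) + 4*sin(3*y)/45.
Answer: y**4*log(y)/2 - y**4/8 - 4*y*cos(3*y)/15 + 5*log(y + 2) + 5*log(y + 4) + 4*sin(3*y)/45.


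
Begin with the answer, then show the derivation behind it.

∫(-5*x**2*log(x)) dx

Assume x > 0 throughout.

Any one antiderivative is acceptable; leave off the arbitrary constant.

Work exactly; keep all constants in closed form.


The answer is -5*x**3*log(x)/3 + 5*x**3/9.
Step 1. Integrate ∫(-5*x**2*log(x)) dx by parts with u = log(x), dv = (-5*x**2) dx, so v = -5*x**3/3 [assuming x > 0]: now -5*x**3*log(x)/3 + ∫(5*x**2/3) dx.
Step 2. Evaluate the standard form: now -5*x**3*log(x)/3 + 5*x**3/9.
Answer: -5*x**3*log(x)/3 + 5*x**3/9.


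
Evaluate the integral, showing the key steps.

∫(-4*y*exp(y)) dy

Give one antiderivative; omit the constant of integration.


Step 1. Integrate ∫(-4*y*exp(y)) dy by parts with u = y, dv = (-4*exp(y)) dy, so v = -4*exp(y): now -4*y*exp(y) + ∫(4*exp(y)) dy.
Step 2. Evaluate the standard form: now -4*y*exp(y) + 4*exp(y).
Answer: -4*y*exp(y) + 4*exp(y).


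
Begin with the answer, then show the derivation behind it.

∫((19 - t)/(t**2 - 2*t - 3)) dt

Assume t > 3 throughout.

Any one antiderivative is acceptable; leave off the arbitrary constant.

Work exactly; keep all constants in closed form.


The answer is 4*log(t - 3) - 5*log(t + 1).
Step 1. Decompose ∫((19 - t)/(t**2 - 2*t - 3)) dt by partial fractions, (19 - t)/(t**2 - 2*t - 3) = -5/(t + 1) + 4/(t - 3): now ∫(4/(t - 3)) dt + ∫(-5/(t + 1)) dt.
Step 2. Evaluate the standard form [assuming t > -1]: now -5*log(t + 1) + ∫(4/(t - 3)) dt.
Step 3. Evaluate the standard form [assuming t > 3]: now 4*log(t - 3) - 5*log(t + 1).
Answer: 4*log(t - 3) - 5*log(t + 1).


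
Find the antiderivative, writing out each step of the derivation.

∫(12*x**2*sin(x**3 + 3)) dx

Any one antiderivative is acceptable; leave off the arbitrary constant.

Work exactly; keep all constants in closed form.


Step 1. Substitute u = x**3 + 3, turning ∫(12*x**2*sin(x**3 + 3)) dx into ∫(4*sin(u)) du: now ∫(4*sin(u)) du.
Step 2. Evaluate the standard form: now -4*cos(u).
Step 3. Substitute back u = x**3 + 3: now -4*cos(x**3 + 3).
Answer: -4*cos(x**3 + 3).


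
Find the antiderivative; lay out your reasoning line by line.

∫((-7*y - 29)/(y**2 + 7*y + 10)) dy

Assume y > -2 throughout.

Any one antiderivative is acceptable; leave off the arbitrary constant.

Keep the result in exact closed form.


Step 1. Decompose ∫((-7*y - 29)/(y**2 + 7*y + 10)) dy by partial fractions, (-7*y - 29)/(y**2 + 7*y + 10) = -2/(y + 5) - 5/(y + 2): now ∫(-5/(y + 2)) dy + ∫(-2/(y + 5)) dy.
Step 2. Evaluate the standard form [assuming y > -2]: now -5*log(y + 2) + ∫(-2/(y + 5)) dy.
Step 3. Evaluate the standard form [assuming y > -5]: now -5*log(y + 2) - 2*log(y + 5).
Answer: -5*log(y + 2) - 2*log(y + 5).


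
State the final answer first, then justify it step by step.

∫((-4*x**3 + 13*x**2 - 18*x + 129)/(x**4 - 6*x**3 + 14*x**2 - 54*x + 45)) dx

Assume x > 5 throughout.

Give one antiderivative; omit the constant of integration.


The answer is -log(x - 5) - 3*log(x - 1) - atan(x/3).
Step 1. Decompose ∫((-4*x**3 + 13*x**2 - 18*x + 129)/(x**4 - 6*x**3 + 14*x**2 - 54*x + 45)) dx by partial fractions, (-4*x**3 + 13*x**2 - 18*x + 129)/(x**4 - 6*x**3 + 14*x**2 - 54*x + 45) = -3/(x**2 + 9) - 3/(x - 1) - 1/(x - 5): now ∫(-1/(x - 5)) dx + ∫(-3/(x - 1)) dx + ∫(-3/(x**2 + 9)) dx.
Step 2. Evaluate the standard form [assuming x > 1]: now -3*log(x - 1) + ∫(-1/(x - 5)) dx + ∫(-3/(x**2 + 9)) dx.
Step 3. Evaluate the standard form [assuming x > 5]: now -log(x - 5) - 3*log(x - 1) + ∫(-3/(x**2 + 9)) dx.
Step 4. Evaluate the standard form: now -log(x - 5) - 3*log(x - 1) - atan(x/3).
Answer: -log(x - 5) - 3*log(x - 1) - atan(x/3).


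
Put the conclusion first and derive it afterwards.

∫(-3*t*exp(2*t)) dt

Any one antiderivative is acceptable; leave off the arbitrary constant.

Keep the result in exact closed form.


The answer is -3*t*exp(2*t)/2 + 3*exp(2*t)/4.
Step 1. Integrate ∫(-3*t*exp(2*t)) dt by parts with u = t, dv = (-3*exp(2*t)) dt, so v = -3*exp(2*t)/2: now -3*t*exp(2*t)/2 + ∫(3*exp(2*t)/2) dt.
Step 2. Evaluate the standard form: now -3*t*exp(2*t)/2 + 3*exp(2*t)/4.
Answer: -3*t*exp(2*t)/2 + 3*exp(2*t)/4.


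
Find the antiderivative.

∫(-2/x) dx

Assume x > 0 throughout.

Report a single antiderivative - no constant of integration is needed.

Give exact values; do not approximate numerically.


Answer: -2*log(x).


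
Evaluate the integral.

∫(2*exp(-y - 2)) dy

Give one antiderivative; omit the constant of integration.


Answer: -2*exp(-y - 2).


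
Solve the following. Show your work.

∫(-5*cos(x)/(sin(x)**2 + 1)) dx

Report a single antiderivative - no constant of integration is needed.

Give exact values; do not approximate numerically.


Step 1. Substitute u = sin(x), turning ∫(-5*cos(x)/(sin(x)**2 + 1)) dx into ∫(-5/(u**2 + 1)) du: now ∫(-5/(u**2 + 1)) du.
Step 2. Evaluate the standard form: now -5*atan(u).
Step 3. Substitute back u = sin(x): now -5*atan(sin(x)).
Answer: -5*atan(sin(x)).


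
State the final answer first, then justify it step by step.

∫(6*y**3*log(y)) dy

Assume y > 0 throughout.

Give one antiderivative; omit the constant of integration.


The answer is 3*y**4*log(y)/2 - 3*y**4/8.
Step 1. Integrate ∫(6*y**3*log(y)) dy by parts with u = log(y), dv = (6*y**3) dy, so v = 3*y**4/2 [assuming y > 0]: now 3*y**4*log(y)/2 + ∫(-3*y**3/2) dy.
Step 2. Evaluate the standard form: now 3*y**4*log(y)/2 - 3*y**4/8.
Answer: 3*y**4*log(y)/2 - 3*y**4/8.


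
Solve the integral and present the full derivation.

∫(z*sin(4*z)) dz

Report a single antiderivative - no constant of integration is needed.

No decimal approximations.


Step 1. Integrate ∫(z*sin(4*z)) dz by parts with u = z, dv = (sin(4*z)) dz, so v = -cos(4*z)/4: now -z*cos(4*z)/4 + ∫(cos(4*z)/4) dz.
Step 2. Evaluate the standard form: now -z*cos(4*z)/4 + sin(4*z)/16.
Answer: -z*cos(4*z)/4 + sin(4*z)/16.


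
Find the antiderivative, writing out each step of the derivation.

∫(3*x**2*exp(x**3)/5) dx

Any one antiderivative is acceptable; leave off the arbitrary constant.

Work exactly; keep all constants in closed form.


Step 1. Substitute u = x**3, turning ∫(3*x**2*exp(x**3)/5) dx into ∫(exp(u)/5) du: now ∫(exp(u)/5) du.
Step 2. Evaluate the standard form: now exp(u)/5.
Step 3. Substitute back u = x**3: now exp(x**3)/5.
Answer: exp(x**3)/5.


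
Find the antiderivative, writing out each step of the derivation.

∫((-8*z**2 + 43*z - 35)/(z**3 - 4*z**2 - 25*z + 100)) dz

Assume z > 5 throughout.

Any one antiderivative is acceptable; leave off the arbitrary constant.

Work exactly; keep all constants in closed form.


Step 1. Decompose ∫((-8*z**2 + 43*z - 35)/(z**3 - 4*z**2 - 25*z + 100)) dz by partial fractions, (-8*z**2 + 43*z - 35)/(z**3 - 4*z**2 - 25*z + 100) = -5/(z + 5) - 1/(z - 4) - 2/(z - 5): now ∫(-2/(z - 5)) dz + ∫(-1/(z - 4)) dz + ∫(-5/(z + 5)) dz.
Step 2. Evaluate the standard form [assuming z > 5]: now -2*log(z - 5) + ∫(-1/(z - 4)) dz + ∫(-5/(z + 5)) dz.
Step 3. Evaluate the standard form [assuming z > 4]: now -2*log(z - 5) - log(z - 4) + ∫(-5/(z + 5)) dz.
Step 4. Evaluate the standard form [assuming z > -5]: now -2*log(z - 5) - log(z - 4) - 5*log(z + 5).
Answer: -2*log(z - 5) - log(z - 4) - 5*log(z + 5).


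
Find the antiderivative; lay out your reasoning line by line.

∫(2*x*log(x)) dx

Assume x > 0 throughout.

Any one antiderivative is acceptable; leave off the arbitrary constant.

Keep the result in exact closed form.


Step 1. Integrate ∫(2*x*log(x)) dx by parts with u = log(x), dv = (2*x) dx, so v = x**2 [assuming x > 0]: now x**2*log(x) + ∫(-x) dx.
Step 2. Evaluate the standard form: now x**2*log(x) - x**2/2.
Answer: x**2*log(x) - x**2/2.


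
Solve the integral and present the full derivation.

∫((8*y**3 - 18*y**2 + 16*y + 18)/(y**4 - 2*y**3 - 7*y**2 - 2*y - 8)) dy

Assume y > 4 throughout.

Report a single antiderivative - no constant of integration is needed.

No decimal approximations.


Step 1. Decompose ∫((8*y**3 - 18*y**2 + 16*y + 18)/(y**4 - 2*y**3 - 7*y**2 - 2*y - 8)) dy by partial fractions, (8*y**3 - 18*y**2 + 16*y + 18)/(y**4 - 2*y**3 - 7*y**2 - 2*y - 8) = -4/(y**2 + 1) + 5/(y + 2) + 3/(y - 4): now ∫(3/(y - 4)) dy + ∫(5/(y + 2)) dy + ∫(-4/(y**2 + 1)) dy.
Step 2. Evaluate the standard form [assuming y > 4]: now 3*log(y - 4) + ∫(5/(y + 2)) dy + ∫(-4/(y**2 + 1)) dy.
Step 3. Evaluate the standard form [assuming y > -2]: now 3*log(y - 4) + 5*log(y + 2) + ∫(-4/(y**2 + 1)) dy.
Step 4. Evaluate the standard form: now 3*log(y - 4) + 5*log(y + 2) - 4*atan(y).
Answer: 3*log(y - 4) + 5*log(y + 2) - 4*atan(y).


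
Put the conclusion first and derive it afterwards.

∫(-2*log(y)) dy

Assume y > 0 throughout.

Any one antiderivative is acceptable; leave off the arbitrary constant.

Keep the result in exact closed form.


The answer is -2*y*log(y) + 2*y.
Step 1. Integrate ∫(-2*log(y)) dy by parts with u = log(y), dv = (-2) dy, so v = -2*y [assuming y > 0]: now -2*y*log(y) + ∫(2) dy.
Step 2. Evaluate the standard form: now -2*y*log(y) + 2*y.
Answer: -2*y*log(y) + 2*y.


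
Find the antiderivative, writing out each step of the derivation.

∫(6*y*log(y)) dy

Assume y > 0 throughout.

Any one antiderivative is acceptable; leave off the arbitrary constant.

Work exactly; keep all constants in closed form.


Step 1. Integrate ∫(6*y*log(y)) dy by parts with u = log(y), dv = (6*y) dy, so v = 3*y**2 [assuming y > 0]: now 3*y**2*log(y) + ∫(-3*y) dy.
Step 2. Evaluate the standard form: now 3*y**2*log(y) - 3*y**2/2.
Answer: 3*y**2*log(y) - 3*y**2/2.


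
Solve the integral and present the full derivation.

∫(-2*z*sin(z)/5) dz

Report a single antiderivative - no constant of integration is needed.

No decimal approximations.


Step 1. Integrate ∫(-2*z*sin(z)/5) dz by parts with u = z, dv = (-2*sin(z)/5) dz, so v = 2*cos(z)/5: now 2*z*cos(z)/5 + ∫(-2*cos(z)/5) dz.
Step 2. Evaluate the standard form: now 2*z*cos(z)/5 - 2*sin(z)/5.
Answer: 2*z*cos(z)/5 - 2*sin(z)/5.


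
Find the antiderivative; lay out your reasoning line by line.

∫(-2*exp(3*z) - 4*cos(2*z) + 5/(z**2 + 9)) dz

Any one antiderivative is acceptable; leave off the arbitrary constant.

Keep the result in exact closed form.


Step 1. Rewrite: now ∫(5/(z**2 + 9)) dz + ∫(-2*exp(3*z)) dz + ∫(-4*cos(2*z)) dz.
Step 2. Evaluate the standard form: now -2*sin(2*z) + ∫(5/(z**2 + 9)) dz + ∫(-2*exp(3*z)) dz.
Step 3. Evaluate the standard form: now -2*exp(3*z)/3 - 2*sin(2*z) + ∫(5/(z**2 + 9)) dz.
Step 4. Evaluate the standard form: now -2*exp(3*z)/3 - 2*sin(2*z) + 5*atan(z/3)/3.
Answer: -2*exp(3*z)/3 - 2*sin(2*z) + 5*atan(z/3)/3.


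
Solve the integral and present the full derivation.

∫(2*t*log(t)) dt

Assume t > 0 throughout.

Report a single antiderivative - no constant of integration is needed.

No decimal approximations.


Step 1. Integrate ∫(2*t*log(t)) dt by parts with u = log(t), dv = (2*t) dt, so v = t**2 [assuming t > 0]: now t**2*log(t) + ∫(-t) dt.
Step 2. Evaluate the standard form: now t**2*log(t) - t**2/2.
Answer: t**2*log(t) - t**2/2.


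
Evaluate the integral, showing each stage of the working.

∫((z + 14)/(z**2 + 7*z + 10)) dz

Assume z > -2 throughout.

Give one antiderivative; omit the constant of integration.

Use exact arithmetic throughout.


Step 1. Decompose ∫((z + 14)/(z**2 + 7*z + 10)) dz by partial fractions, (z + 14)/(z**2 + 7*z + 10) = -3/(z + 5) + 4/(z + 2): now ∫(4/(z + 2)) dz + ∫(-3/(z + 5)) dz.
Step 2. Evaluate the standard form [assuming z > -2]: now 4*log(z + 2) + ∫(-3/(z + 5)) dz.
Step 3. Evaluate the standard form [assuming z > -5]: now 4*log(z + 2) - 3*log(z + 5).
Answer: 4*log(z + 2) - 3*log(z + 5).


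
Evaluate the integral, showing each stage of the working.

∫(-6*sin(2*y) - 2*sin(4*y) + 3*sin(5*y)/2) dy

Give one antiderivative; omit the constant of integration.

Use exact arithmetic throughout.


Step 1. Rewrite: now ∫(-6*sin(2*y)) dy + ∫(-2*sin(4*y)) dy + ∫(3*sin(5*y)/2) dy.
Step 2. Evaluate the standard form: now cos(4*y)/2 + ∫(-6*sin(2*y)) dy + ∫(3*sin(5*y)/2) dy.
Step 3. Evaluate the standard form: now 3*cos(2*y) + cos(4*y)/2 + ∫(3*sin(5*y)/2) dy.
Step 4. Evaluate the standard form: now 3*cos(2*y) + cos(4*y)/2 - 3*cos(5*y)/10.
Answer: 3*cos(2*y) + cos(4*y)/2 - 3*cos(5*y)/10.


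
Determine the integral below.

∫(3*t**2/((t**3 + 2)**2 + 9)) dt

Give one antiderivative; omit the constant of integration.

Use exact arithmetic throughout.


Answer: atan(t**3/3 + 2/3)/3.


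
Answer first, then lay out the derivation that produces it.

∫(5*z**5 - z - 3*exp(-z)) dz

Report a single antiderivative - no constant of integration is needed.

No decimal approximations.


The answer is 5*z**6/6 - z**2/2 + 3*exp(-z).
Step 1. Rewrite: now ∫(-z) dz + ∫(5*z**5) dz + ∫(-3*exp(-z)) dz.
Step 2. Evaluate the standard form: now -z**2/2 + ∫(5*z**5) dz + ∫(-3*exp(-z)) dz.
Step 3. Evaluate the standard form: now -z**2/2 + ∫(5*z**5) dz + 3*exp(-z).
Step 4. Evaluate the standard form: now 5*z**6/6 - z**2/2 + 3*exp(-z).
Answer: 5*z**6/6 - z**2/2 + 3*exp(-z).


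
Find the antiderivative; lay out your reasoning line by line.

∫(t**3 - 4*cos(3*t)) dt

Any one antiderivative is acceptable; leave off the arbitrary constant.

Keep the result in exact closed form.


Step 1. Rewrite: now ∫(t**3) dt + ∫(-4*cos(3*t)) dt.
Step 2. Evaluate the standard form: now t**4/4 + ∫(-4*cos(3*t)) dt.
Step 3. Evaluate the standard form: now t**4/4 - 4*sin(3*t)/3.
Answer: t**4/4 - 4*sin(3*t)/3.


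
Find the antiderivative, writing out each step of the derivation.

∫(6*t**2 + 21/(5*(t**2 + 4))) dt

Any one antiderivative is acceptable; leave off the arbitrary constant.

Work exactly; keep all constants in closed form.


Step 1. Rewrite: now ∫(6*t**2) dt + ∫(21/(5*(t**2 + 4))) dt.
Step 2. Evaluate the standard form: now 2*t**3 + ∫(21/(5*(t**2 + 4))) dt.
Step 3. Evaluate the standard form: now 2*t**3 + 21*atan(t/2)/10.
Answer: 2*t**3 + 21*atan(t/2)/10.


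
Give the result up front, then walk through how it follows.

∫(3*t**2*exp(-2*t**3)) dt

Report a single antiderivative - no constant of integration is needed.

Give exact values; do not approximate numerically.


The answer is -exp(-2*t**3)/2.
Step 1. Substitute u = t**3, turning ∫(3*t**2*exp(-2*t**3)) dt into ∫(exp(-2*u)) du: now ∫(exp(-2*u)) du.
Step 2. Evaluate the standard form: now -exp(-2*u)/2.
Step 3. Substitute back u = t**3: now -exp(-2*t**3)/2.
Answer: -exp(-2*t**3)/2.
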